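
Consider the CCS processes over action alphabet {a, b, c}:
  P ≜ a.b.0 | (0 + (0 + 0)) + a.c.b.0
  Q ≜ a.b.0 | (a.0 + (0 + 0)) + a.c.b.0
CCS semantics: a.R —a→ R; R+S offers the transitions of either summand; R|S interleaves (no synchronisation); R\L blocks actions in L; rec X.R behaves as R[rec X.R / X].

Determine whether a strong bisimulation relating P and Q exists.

LTS(P): 6 reachable states
  u0 = a.b.0 | (0 + (0 + 0)) + a.c.b.0 ⊢ -a-> u1, -a-> u2
  u1 = b.0 | (0 + (0 + 0)) ⊢ -b-> u3
  u2 = c.b.0 ⊢ -c-> u4
  u3 = 0 | (0 + (0 + 0)) ⊢ stopped
  u4 = b.0 ⊢ -b-> u5
  u5 = 0 ⊢ stopped
LTS(Q): 9 reachable states
  v0 = a.b.0 | (a.0 + (0 + 0)) + a.c.b.0 ⊢ -a-> v1, -a-> v2, -a-> v3
  v1 = a.b.0 | 0 ⊢ -a-> v4
  v2 = b.0 | (a.0 + (0 + 0)) ⊢ -a-> v4, -b-> v5
  v3 = c.b.0 ⊢ -c-> v6
  v4 = b.0 | 0 ⊢ -b-> v7
  v5 = 0 | (a.0 + (0 + 0)) ⊢ -a-> v7
  v6 = b.0 ⊢ -b-> v8
  v7 = 0 | 0 ⊢ stopped
  v8 = 0 ⊢ stopped
Coarsest stable partition (strong bisimilarity classes):
  B0 = {u0}
  B1 = {u2, v3}
  B2 = {u1, u4, v4, v6}
  B3 = {u3, u5, v7, v8}
  B4 = {v0}
  B5 = {v1}
  B6 = {v2}
  B7 = {v5}
u0 ∈ B0, v0 ∈ B4 → different blocks

P ≁ Q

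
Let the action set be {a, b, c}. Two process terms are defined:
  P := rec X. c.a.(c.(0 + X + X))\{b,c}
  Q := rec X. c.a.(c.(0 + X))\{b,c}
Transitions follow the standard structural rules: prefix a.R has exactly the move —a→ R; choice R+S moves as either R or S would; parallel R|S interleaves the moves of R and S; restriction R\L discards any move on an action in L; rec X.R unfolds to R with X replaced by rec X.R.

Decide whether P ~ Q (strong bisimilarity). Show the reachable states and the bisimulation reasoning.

bisimilar

LTS(P): 3 reachable states
  p0 = rec X. c.a.(c.(0 + X + X))\{b,c} | =c=> p1
  p1 = a.(c.(0 + (rec X. c.a.(c.(0 + X + X))\{b,c}) + (rec X. c.a.(c.(0 + X + X))\{b,c})))\{b,c} | =a=> p2
  p2 = (c.(0 + (rec X. c.a.(c.(0 + X + X))\{b,c}) + (rec X. c.a.(c.(0 + X + X))\{b,c})))\{b,c} | ·
LTS(Q): 3 reachable states
  q0 = rec X. c.a.(c.(0 + X))\{b,c} | =c=> q1
  q1 = a.(c.(0 + (rec X. c.a.(c.(0 + X))\{b,c})))\{b,c} | =a=> q2
  q2 = (c.(0 + (rec X. c.a.(c.(0 + X))\{b,c})))\{b,c} | ·
Coarsest stable partition (strong bisimilarity classes):
  B0 = {p0, q0}
  B1 = {p1, q1}
  B2 = {p2, q2}
p0 ∈ B0, q0 ∈ B0 → same block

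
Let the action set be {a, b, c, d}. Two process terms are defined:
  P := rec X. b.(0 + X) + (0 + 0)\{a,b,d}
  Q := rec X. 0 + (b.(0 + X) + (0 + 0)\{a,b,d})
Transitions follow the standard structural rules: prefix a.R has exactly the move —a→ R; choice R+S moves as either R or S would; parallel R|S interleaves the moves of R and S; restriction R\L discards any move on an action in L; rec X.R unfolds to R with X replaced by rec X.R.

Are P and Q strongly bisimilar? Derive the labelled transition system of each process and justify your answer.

P's transition system — 2 states:
  s0 = rec X. b.(0 + X) + (0 + 0)\{a,b,d} :: -b-> s1
  s1 = 0 + (rec X. b.(0 + X) + (0 + 0)\{a,b,d}) :: -b-> s1
Q's transition system — 2 states:
  t0 = rec X. 0 + (b.(0 + X) + (0 + 0)\{a,b,d}) :: -b-> t1
  t1 = 0 + (rec X. 0 + (b.(0 + X) + (0 + 0)\{a,b,d})) :: -b-> t1
Partition-refinement fixed point:
  B0 = {s0, s1, t0, t1}
s0 ∈ B0, t0 ∈ B0 → same block

YES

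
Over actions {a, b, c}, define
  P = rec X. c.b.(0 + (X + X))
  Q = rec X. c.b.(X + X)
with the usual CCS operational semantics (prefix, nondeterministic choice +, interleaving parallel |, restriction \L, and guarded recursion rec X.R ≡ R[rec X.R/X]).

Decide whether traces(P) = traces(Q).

trace-equivalent

LTS(P): 3 reachable states
  m0 = rec X. c.b.(0 + (X + X)) has moves --c--▸ m1
  m1 = b.(0 + ((rec X. c.b.(0 + (X + X))) + (rec X. c.b.(0 + (X + X))))) has moves --b--▸ m2
  m2 = 0 + ((rec X. c.b.(0 + (X + X))) + (rec X. c.b.(0 + (X + X)))) has moves --c--▸ m1
LTS(Q): 3 reachable states
  n0 = rec X. c.b.(X + X) has moves --c--▸ n1
  n1 = b.((rec X. c.b.(X + X)) + (rec X. c.b.(X + X))) has moves --b--▸ n2
  n2 = (rec X. c.b.(X + X)) + (rec X. c.b.(X + X)) has moves --c--▸ n1
Coarsest stable partition (strong bisimilarity classes):
  B0 = {m0, m2, n0, n2}
  B1 = {m1, n1}
m0 ∈ B0, n0 ∈ B0 → same block
Bisimilar ⇒ trace-equivalent.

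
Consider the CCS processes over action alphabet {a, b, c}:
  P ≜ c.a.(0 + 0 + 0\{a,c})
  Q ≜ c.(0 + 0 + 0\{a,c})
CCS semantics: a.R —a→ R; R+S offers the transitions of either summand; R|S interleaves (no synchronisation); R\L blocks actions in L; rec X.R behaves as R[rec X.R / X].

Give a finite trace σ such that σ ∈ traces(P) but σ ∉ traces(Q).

ca

LTS(P): 3 reachable states
  u0 = c.a.(0 + 0 + 0\{a,c}) | -c-> u1
  u1 = a.(0 + 0 + 0\{a,c}) | -a-> u2
  u2 = 0 + 0 + 0\{a,c} | ∅
LTS(Q): 2 reachable states
  v0 = c.(0 + 0 + 0\{a,c}) | -c-> v1
  v1 = 0 + 0 + 0\{a,c} | ∅
Run σ = ⟨ca⟩ on P: start {u0}
  step 1 (c): {u1}
  step 2 (a): {u2}
  P completes σ.
Run σ = ⟨ca⟩ on Q: start {v0}
  step 1 (c): {v1}
  step 2 (a): ∅  — Q cannot continue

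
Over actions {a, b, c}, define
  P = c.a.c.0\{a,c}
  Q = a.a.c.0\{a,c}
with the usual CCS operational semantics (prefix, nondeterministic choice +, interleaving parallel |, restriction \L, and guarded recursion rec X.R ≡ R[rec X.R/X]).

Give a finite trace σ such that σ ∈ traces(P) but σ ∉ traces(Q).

P's transition system — 4 states:
  m0 = c.a.c.0\{a,c} | —c→ m1
  m1 = a.c.0\{a,c} | —a→ m2
  m2 = c.0\{a,c} | —c→ m3
  m3 = 0\{a,c} | ·
Q's transition system — 4 states:
  n0 = a.a.c.0\{a,c} | —a→ n1
  n1 = a.c.0\{a,c} | —a→ n2
  n2 = c.0\{a,c} | —c→ n3
  n3 = 0\{a,c} | ·
Executing c from P (initial set {m0}):
  [1] c ⇒ {m1}
  P completes σ.
Executing c from Q (initial set {n0}):
  [1] c ⇒ no successor for Q

c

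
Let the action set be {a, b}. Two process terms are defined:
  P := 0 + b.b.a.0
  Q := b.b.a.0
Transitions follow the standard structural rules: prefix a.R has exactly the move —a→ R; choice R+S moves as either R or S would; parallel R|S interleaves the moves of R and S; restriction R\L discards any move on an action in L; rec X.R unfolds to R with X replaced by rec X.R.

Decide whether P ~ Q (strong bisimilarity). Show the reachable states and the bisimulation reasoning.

P ~ Q

Reachable graph of P (4 states):
  u0 = 0 + b.b.a.0 → -b-> u1
  u1 = b.a.0 → -b-> u2
  u2 = a.0 → -a-> u3
  u3 = 0 → ∅
Reachable graph of Q (4 states):
  v0 = b.b.a.0 → -b-> v1
  v1 = b.a.0 → -b-> v2
  v2 = a.0 → -a-> v3
  v3 = 0 → ∅
Bisimilarity quotient blocks:
  B0 = {u0, v0}
  B1 = {u1, v1}
  B2 = {u2, v2}
  B3 = {u3, v3}
u0 ∈ B0, v0 ∈ B0 → same block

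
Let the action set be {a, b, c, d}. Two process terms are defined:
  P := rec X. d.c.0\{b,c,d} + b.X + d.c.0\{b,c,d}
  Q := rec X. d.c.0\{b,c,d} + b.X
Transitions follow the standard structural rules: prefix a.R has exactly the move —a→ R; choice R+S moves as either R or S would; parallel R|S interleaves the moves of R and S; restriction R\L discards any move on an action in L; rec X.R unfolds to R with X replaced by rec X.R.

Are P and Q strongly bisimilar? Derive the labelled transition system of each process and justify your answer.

bisimilar

P's transition system — 3 states:
  s0 = rec X. d.c.0\{b,c,d} + b.X + d.c.0\{b,c,d} | -b-> s0, -d-> s1
  s1 = c.0\{b,c,d} | -c-> s2
  s2 = 0\{b,c,d} | ·
Q's transition system — 3 states:
  t0 = rec X. d.c.0\{b,c,d} + b.X | -b-> t0, -d-> t1
  t1 = c.0\{b,c,d} | -c-> t2
  t2 = 0\{b,c,d} | ·
Bisimilarity quotient blocks:
  B0 = {s0, t0}
  B1 = {s1, t1}
  B2 = {s2, t2}
s0 ∈ B0, t0 ∈ B0 → same block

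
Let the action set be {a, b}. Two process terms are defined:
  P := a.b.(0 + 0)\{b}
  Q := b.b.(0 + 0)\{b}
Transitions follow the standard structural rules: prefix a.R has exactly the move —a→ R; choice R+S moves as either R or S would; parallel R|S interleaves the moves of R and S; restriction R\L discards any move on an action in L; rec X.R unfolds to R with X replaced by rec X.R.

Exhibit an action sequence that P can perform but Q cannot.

LTS(P): 3 reachable states
  s0 = a.b.(0 + 0)\{b} ⊢ ··a··> s1
  s1 = b.(0 + 0)\{b} ⊢ ··b··> s2
  s2 = (0 + 0)\{b} ⊢ stopped
LTS(Q): 3 reachable states
  t0 = b.b.(0 + 0)\{b} ⊢ ··b··> t1
  t1 = b.(0 + 0)\{b} ⊢ ··b··> t2
  t2 = (0 + 0)\{b} ⊢ stopped
Executing a from P (initial set {s0}):
  step 1 (a): {s1}
  ✓ P
Executing a from Q (initial set {t0}):
  step 1 (a): ∅  — Q cannot continue

a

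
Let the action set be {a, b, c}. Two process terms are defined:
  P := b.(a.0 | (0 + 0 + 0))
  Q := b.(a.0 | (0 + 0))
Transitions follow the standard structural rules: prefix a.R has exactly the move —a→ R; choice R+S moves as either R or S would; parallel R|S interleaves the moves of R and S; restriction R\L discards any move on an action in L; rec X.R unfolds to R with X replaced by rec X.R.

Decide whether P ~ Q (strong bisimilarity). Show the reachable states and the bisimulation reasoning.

P's transition system — 3 states:
  p0 = b.(a.0 | (0 + 0 + 0)) :: —b→ p1
  p1 = a.0 | (0 + 0 + 0) :: —a→ p2
  p2 = 0 | (0 + 0 + 0) :: stopped
Q's transition system — 3 states:
  q0 = b.(a.0 | (0 + 0)) :: —b→ q1
  q1 = a.0 | (0 + 0) :: —a→ q2
  q2 = 0 | (0 + 0) :: stopped
Partition-refinement fixed point:
  B0 = {p0, q0}
  B1 = {p1, q1}
  B2 = {p2, q2}
p0 ∈ B0, q0 ∈ B0 → same block

YES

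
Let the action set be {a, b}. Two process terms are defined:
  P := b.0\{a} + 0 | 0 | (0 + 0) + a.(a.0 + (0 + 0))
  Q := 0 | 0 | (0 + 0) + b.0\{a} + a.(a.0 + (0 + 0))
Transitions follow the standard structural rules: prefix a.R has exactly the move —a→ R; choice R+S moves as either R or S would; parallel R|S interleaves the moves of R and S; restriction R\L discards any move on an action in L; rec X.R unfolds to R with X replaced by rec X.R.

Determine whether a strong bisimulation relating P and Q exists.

bisimilar

LTS(P): 4 reachable states
  u0 = b.0\{a} + 0 | 0 | (0 + 0) + a.(a.0 + (0 + 0)) :: -a-> u1, -b-> u2
  u1 = a.0 + (0 + 0) :: -a-> u3
  u2 = 0\{a} :: ∅
  u3 = 0 :: ∅
LTS(Q): 4 reachable states
  v0 = 0 | 0 | (0 + 0) + b.0\{a} + a.(a.0 + (0 + 0)) :: -a-> v1, -b-> v2
  v1 = a.0 + (0 + 0) :: -a-> v3
  v2 = 0\{a} :: ∅
  v3 = 0 :: ∅
Partition-refinement fixed point:
  B0 = {u0, v0}
  B1 = {u2, u3, v2, v3}
  B2 = {u1, v1}
u0 ∈ B0, v0 ∈ B0 → same block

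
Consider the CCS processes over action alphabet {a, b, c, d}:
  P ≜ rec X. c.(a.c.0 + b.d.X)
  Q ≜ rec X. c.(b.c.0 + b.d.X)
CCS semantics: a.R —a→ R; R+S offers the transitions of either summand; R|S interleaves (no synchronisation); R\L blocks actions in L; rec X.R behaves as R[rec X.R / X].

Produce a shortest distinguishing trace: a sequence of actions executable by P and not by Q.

P's transition system — 5 states:
  u0 = rec X. c.(a.c.0 + b.d.X) ⊢ ··c··> u1
  u1 = a.c.0 + b.d.(rec X. c.(a.c.0 + b.d.X)) ⊢ ··a··> u2, ··b··> u3
  u2 = c.0 ⊢ ··c··> u4
  u3 = d.(rec X. c.(a.c.0 + b.d.X)) ⊢ ··d··> u0
  u4 = 0 ⊢ ·
Q's transition system — 5 states:
  v0 = rec X. c.(b.c.0 + b.d.X) ⊢ ··c··> v1
  v1 = b.c.0 + b.d.(rec X. c.(b.c.0 + b.d.X)) ⊢ ··b··> v2, ··b··> v3
  v2 = c.0 ⊢ ··c··> v4
  v3 = d.(rec X. c.(b.c.0 + b.d.X)) ⊢ ··d··> v0
  v4 = 0 ⊢ ·
Executing ca from P (initial set {u0}):
  after c @ step 1: {u1}
  after a @ step 2: {u2}
  ✓ P
Executing ca from Q (initial set {v0}):
  after c @ step 1: {v1}
  after a @ step 2: ∅ (Q stuck)

ca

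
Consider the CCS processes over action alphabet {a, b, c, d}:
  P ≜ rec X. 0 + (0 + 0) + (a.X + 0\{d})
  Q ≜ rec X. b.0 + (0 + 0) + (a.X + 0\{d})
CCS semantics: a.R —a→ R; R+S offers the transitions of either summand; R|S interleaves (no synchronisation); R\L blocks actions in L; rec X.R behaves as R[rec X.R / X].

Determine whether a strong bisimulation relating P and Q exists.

Reachable graph of P (1 states):
  m0 = rec X. 0 + (0 + 0) + (a.X + 0\{d}) | ··a··> m0
Reachable graph of Q (2 states):
  n0 = rec X. b.0 + (0 + 0) + (a.X + 0\{d}) | ··a··> n0, ··b··> n1
  n1 = 0 | deadlocked
Partition-refinement fixed point:
  B0 = {m0}
  B1 = {n0}
  B2 = {n1}
m0 ∈ B0, n0 ∈ B1 → different blocks

not bisimilar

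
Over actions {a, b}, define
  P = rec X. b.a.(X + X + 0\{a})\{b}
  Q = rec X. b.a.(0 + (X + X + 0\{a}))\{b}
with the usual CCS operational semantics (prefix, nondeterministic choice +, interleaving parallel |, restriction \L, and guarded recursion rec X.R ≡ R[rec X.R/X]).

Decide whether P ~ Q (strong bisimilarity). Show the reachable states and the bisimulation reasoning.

Reachable graph of P (3 states):
  u0 = rec X. b.a.(X + X + 0\{a})\{b} → --b--▸ u1
  u1 = a.((rec X. b.a.(X + X + 0\{a})\{b}) + (rec X. b.a.(X + X + 0\{a})\{b}) + 0\{a})\{b} → --a--▸ u2
  u2 = ((rec X. b.a.(X + X + 0\{a})\{b}) + (rec X. b.a.(X + X + 0\{a})\{b}) + 0\{a})\{b} → deadlocked
Reachable graph of Q (3 states):
  v0 = rec X. b.a.(0 + (X + X + 0\{a}))\{b} → --b--▸ v1
  v1 = a.(0 + ((rec X. b.a.(0 + (X + X + 0\{a}))\{b}) + (rec X. b.a.(0 + (X + X + 0\{a}))\{b}) + 0\{a}))\{b} → --a--▸ v2
  v2 = (0 + ((rec X. b.a.(0 + (X + X + 0\{a}))\{b}) + (rec X. b.a.(0 + (X + X + 0\{a}))\{b}) + 0\{a}))\{b} → deadlocked
Bisimilarity quotient blocks:
  B0 = {u0, v0}
  B1 = {u1, v1}
  B2 = {u2, v2}
u0 ∈ B0, v0 ∈ B0 → same block

P ~ Q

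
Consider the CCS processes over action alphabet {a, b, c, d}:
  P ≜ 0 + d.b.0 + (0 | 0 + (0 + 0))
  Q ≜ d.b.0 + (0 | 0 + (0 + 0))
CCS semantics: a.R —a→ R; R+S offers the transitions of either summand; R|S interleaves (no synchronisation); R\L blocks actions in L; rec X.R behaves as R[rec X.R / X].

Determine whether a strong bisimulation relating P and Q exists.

LTS(P): 3 reachable states
  u0 = 0 + d.b.0 + (0 | 0 + (0 + 0)) :: —d→ u1
  u1 = b.0 :: —b→ u2
  u2 = 0 :: ·
LTS(Q): 3 reachable states
  v0 = d.b.0 + (0 | 0 + (0 + 0)) :: —d→ v1
  v1 = b.0 :: —b→ v2
  v2 = 0 :: ·
Bisimilarity quotient blocks:
  B0 = {u0, v0}
  B1 = {u1, v1}
  B2 = {u2, v2}
u0 ∈ B0, v0 ∈ B0 → same block

P ~ Q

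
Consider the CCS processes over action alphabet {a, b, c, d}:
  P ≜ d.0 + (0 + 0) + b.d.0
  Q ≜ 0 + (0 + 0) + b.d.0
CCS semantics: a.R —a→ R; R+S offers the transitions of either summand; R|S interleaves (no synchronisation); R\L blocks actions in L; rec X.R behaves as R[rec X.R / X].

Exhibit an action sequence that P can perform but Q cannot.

LTS(P): 3 reachable states
  m0 = d.0 + (0 + 0) + b.d.0 → -b-> m1, -d-> m2
  m1 = d.0 → -d-> m2
  m2 = 0 → (no moves)
LTS(Q): 3 reachable states
  n0 = 0 + (0 + 0) + b.d.0 → -b-> n1
  n1 = d.0 → -d-> n2
  n2 = 0 → (no moves)
Run σ = ⟨d⟩ on P: start {m0}
  step 1 (d): {m2}
  — P admits the full trace.
Run σ = ⟨d⟩ on Q: start {n0}
  step 1 (d): ∅ (Q stuck)

d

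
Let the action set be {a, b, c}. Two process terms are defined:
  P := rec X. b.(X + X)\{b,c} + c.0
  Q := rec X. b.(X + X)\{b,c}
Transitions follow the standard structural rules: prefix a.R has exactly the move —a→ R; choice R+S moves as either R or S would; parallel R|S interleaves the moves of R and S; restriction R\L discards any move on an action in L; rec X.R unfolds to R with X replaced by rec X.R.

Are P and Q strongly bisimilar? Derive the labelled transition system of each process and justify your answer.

not bisimilar

LTS(P): 3 reachable states
  m0 = rec X. b.(X + X)\{b,c} + c.0 | ··b··> m1, ··c··> m2
  m1 = ((rec X. b.(X + X)\{b,c} + c.0) + (rec X. b.(X + X)\{b,c} + c.0))\{b,c} | ∅
  m2 = 0 | ∅
LTS(Q): 2 reachable states
  n0 = rec X. b.(X + X)\{b,c} | ··b··> n1
  n1 = ((rec X. b.(X + X)\{b,c}) + (rec X. b.(X + X)\{b,c}))\{b,c} | ∅
Partition-refinement fixed point:
  B0 = {m0}
  B1 = {m1, m2, n1}
  B2 = {n0}
m0 ∈ B0, n0 ∈ B2 → different blocks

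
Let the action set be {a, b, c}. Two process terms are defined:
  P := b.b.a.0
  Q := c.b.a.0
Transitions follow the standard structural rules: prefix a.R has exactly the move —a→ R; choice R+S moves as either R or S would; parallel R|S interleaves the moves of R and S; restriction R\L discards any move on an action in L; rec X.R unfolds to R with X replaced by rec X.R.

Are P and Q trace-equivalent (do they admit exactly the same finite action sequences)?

LTS(P): 4 reachable states
  u0 = b.b.a.0 ⊢ -b-> u1
  u1 = b.a.0 ⊢ -b-> u2
  u2 = a.0 ⊢ -a-> u3
  u3 = 0 ⊢ ∅
LTS(Q): 4 reachable states
  v0 = c.b.a.0 ⊢ -c-> v1
  v1 = b.a.0 ⊢ -b-> v2
  v2 = a.0 ⊢ -a-> v3
  v3 = 0 ⊢ ∅
Run σ = ⟨b⟩ on P: start {u0}
  after b @ step 1: {u1}
  — P admits the full trace.
Run σ = ⟨b⟩ on Q: start {v0}
  after b @ step 1: ∅ (Q stuck)

NO — witness ⟨b⟩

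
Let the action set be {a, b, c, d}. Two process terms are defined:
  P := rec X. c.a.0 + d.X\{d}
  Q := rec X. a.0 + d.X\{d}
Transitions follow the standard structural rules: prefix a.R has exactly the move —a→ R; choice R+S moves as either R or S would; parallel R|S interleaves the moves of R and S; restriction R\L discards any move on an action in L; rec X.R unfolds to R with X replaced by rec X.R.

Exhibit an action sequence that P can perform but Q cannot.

Reachable graph of P (6 states):
  u0 = rec X. c.a.0 + d.X\{d} :: -c-> u1, -d-> u2
  u1 = a.0 :: -a-> u3
  u2 = (rec X. c.a.0 + d.X\{d})\{d} :: -c-> u4
  u3 = 0 :: (no moves)
  u4 = (a.0)\{d} :: -a-> u5
  u5 = 0\{d} :: (no moves)
Reachable graph of Q (4 states):
  v0 = rec X. a.0 + d.X\{d} :: -a-> v1, -d-> v2
  v1 = 0 :: (no moves)
  v2 = (rec X. a.0 + d.X\{d})\{d} :: -a-> v3
  v3 = 0\{d} :: (no moves)
Trace ⟨c⟩ through P, begin at {u0}:
  [1] c ⇒ {u1}
  ✓ P
Trace ⟨c⟩ through Q, begin at {v0}:
  [1] c ⇒ ∅ (Q stuck)

c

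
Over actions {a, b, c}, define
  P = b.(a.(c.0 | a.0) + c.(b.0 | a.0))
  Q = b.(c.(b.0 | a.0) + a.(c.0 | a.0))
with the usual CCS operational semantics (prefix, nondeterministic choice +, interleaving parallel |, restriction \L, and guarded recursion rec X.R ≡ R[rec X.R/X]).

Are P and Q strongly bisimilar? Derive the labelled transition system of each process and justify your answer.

bisimilar

LTS(P): 8 reachable states
  p0 = b.(a.(c.0 | a.0) + c.(b.0 | a.0)) ⊢ —b→ p1
  p1 = a.(c.0 | a.0) + c.(b.0 | a.0) ⊢ —a→ p2, —c→ p3
  p2 = c.0 | a.0 ⊢ —a→ p4, —c→ p5
  p3 = b.0 | a.0 ⊢ —a→ p6, —b→ p5
  p4 = c.0 | 0 ⊢ —c→ p7
  p5 = 0 | a.0 ⊢ —a→ p7
  p6 = b.0 | 0 ⊢ —b→ p7
  p7 = 0 | 0 ⊢ ∅
LTS(Q): 8 reachable states
  q0 = b.(c.(b.0 | a.0) + a.(c.0 | a.0)) ⊢ —b→ q1
  q1 = c.(b.0 | a.0) + a.(c.0 | a.0) ⊢ —a→ q2, —c→ q3
  q2 = c.0 | a.0 ⊢ —a→ q4, —c→ q5
  q3 = b.0 | a.0 ⊢ —a→ q6, —b→ q5
  q4 = c.0 | 0 ⊢ —c→ q7
  q5 = 0 | a.0 ⊢ —a→ q7
  q6 = b.0 | 0 ⊢ —b→ q7
  q7 = 0 | 0 ⊢ ∅
Coarsest stable partition (strong bisimilarity classes):
  B0 = {p0, q0}
  B1 = {p1, q1}
  B2 = {p3, q3}
  B3 = {p5, q5}
  B4 = {p7, q7}
  B5 = {p6, q6}
  B6 = {p2, q2}
  B7 = {p4, q4}
p0 ∈ B0, q0 ∈ B0 → same block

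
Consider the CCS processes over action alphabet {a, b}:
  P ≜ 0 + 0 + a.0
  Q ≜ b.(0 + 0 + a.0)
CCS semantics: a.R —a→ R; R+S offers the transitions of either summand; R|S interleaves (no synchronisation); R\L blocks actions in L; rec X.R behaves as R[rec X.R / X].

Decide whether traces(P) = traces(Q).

NO — witness ⟨a⟩

P's transition system — 2 states:
  u0 = 0 + 0 + a.0 ⊢ =a=> u1
  u1 = 0 ⊢ stopped
Q's transition system — 3 states:
  v0 = b.(0 + 0 + a.0) ⊢ =b=> v1
  v1 = 0 + 0 + a.0 ⊢ =a=> v2
  v2 = 0 ⊢ stopped
Run σ = ⟨a⟩ on P: start {u0}
  [1] a ⇒ {u1}
  — P admits the full trace.
Run σ = ⟨a⟩ on Q: start {v0}
  [1] a ⇒ no successor for Q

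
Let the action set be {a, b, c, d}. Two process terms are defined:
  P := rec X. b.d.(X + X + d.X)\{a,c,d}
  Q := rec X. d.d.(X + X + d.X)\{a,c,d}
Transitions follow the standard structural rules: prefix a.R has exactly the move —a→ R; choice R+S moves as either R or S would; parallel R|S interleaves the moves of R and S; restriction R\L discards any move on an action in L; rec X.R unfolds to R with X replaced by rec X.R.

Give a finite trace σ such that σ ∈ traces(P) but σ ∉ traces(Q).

b

Reachable graph of P (4 states):
  s0 = rec X. b.d.(X + X + d.X)\{a,c,d} :: =b=> s1
  s1 = d.((rec X. b.d.(X + X + d.X)\{a,c,d}) + (rec X. b.d.(X + X + d.X)\{a,c,d}) + d.(rec X. b.d.(X + X + d.X)\{a,c,d}))\{a,c,d} :: =d=> s2
  s2 = ((rec X. b.d.(X + X + d.X)\{a,c,d}) + (rec X. b.d.(X + X + d.X)\{a,c,d}) + d.(rec X. b.d.(X + X + d.X)\{a,c,d}))\{a,c,d} :: =b=> s3
  s3 = (d.((rec X. b.d.(X + X + d.X)\{a,c,d}) + (rec X. b.d.(X + X + d.X)\{a,c,d}) + d.(rec X. b.d.(X + X + d.X)\{a,c,d}))\{a,c,d})\{a,c,d} :: stopped
Reachable graph of Q (3 states):
  t0 = rec X. d.d.(X + X + d.X)\{a,c,d} :: =d=> t1
  t1 = d.((rec X. d.d.(X + X + d.X)\{a,c,d}) + (rec X. d.d.(X + X + d.X)\{a,c,d}) + d.(rec X. d.d.(X + X + d.X)\{a,c,d}))\{a,c,d} :: =d=> t2
  t2 = ((rec X. d.d.(X + X + d.X)\{a,c,d}) + (rec X. d.d.(X + X + d.X)\{a,c,d}) + d.(rec X. d.d.(X + X + d.X)\{a,c,d}))\{a,c,d} :: stopped
Trace ⟨b⟩ through P, begin at {s0}:
  after b @ step 1: {s1}
  — P admits the full trace.
Trace ⟨b⟩ through Q, begin at {t0}:
  after b @ step 1: ∅  — Q cannot continue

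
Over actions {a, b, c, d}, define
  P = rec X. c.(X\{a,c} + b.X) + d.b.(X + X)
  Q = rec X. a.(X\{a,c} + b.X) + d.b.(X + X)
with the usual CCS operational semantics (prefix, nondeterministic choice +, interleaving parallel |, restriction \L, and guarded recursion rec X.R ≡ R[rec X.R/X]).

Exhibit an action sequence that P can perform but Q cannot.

c

P's transition system — 6 states:
  u0 = rec X. c.(X\{a,c} + b.X) + d.b.(X + X) ⊢ ··c··> u1, ··d··> u2
  u1 = (rec X. c.(X\{a,c} + b.X) + d.b.(X + X))\{a,c} + b.(rec X. c.(X\{a,c} + b.X) + d.b.(X + X)) ⊢ ··b··> u0, ··d··> u3
  u2 = b.((rec X. c.(X\{a,c} + b.X) + d.b.(X + X)) + (rec X. c.(X\{a,c} + b.X) + d.b.(X + X))) ⊢ ··b··> u4
  u3 = (b.((rec X. c.(X\{a,c} + b.X) + d.b.(X + X)) + (rec X. c.(X\{a,c} + b.X) + d.b.(X + X))))\{a,c} ⊢ ··b··> u5
  u4 = (rec X. c.(X\{a,c} + b.X) + d.b.(X + X)) + (rec X. c.(X\{a,c} + b.X) + d.b.(X + X)) ⊢ ··c··> u1, ··d··> u2
  u5 = ((rec X. c.(X\{a,c} + b.X) + d.b.(X + X)) + (rec X. c.(X\{a,c} + b.X) + d.b.(X + X)))\{a,c} ⊢ ··d··> u3
Q's transition system — 6 states:
  v0 = rec X. a.(X\{a,c} + b.X) + d.b.(X + X) ⊢ ··a··> v1, ··d··> v2
  v1 = (rec X. a.(X\{a,c} + b.X) + d.b.(X + X))\{a,c} + b.(rec X. a.(X\{a,c} + b.X) + d.b.(X + X)) ⊢ ··b··> v0, ··d··> v3
  v2 = b.((rec X. a.(X\{a,c} + b.X) + d.b.(X + X)) + (rec X. a.(X\{a,c} + b.X) + d.b.(X + X))) ⊢ ··b··> v4
  v3 = (b.((rec X. a.(X\{a,c} + b.X) + d.b.(X + X)) + (rec X. a.(X\{a,c} + b.X) + d.b.(X + X))))\{a,c} ⊢ ··b··> v5
  v4 = (rec X. a.(X\{a,c} + b.X) + d.b.(X + X)) + (rec X. a.(X\{a,c} + b.X) + d.b.(X + X)) ⊢ ··a··> v1, ··d··> v2
  v5 = ((rec X. a.(X\{a,c} + b.X) + d.b.(X + X)) + (rec X. a.(X\{a,c} + b.X) + d.b.(X + X)))\{a,c} ⊢ ··d··> v3
Trace ⟨c⟩ through P, begin at {u0}:
  [1] c ⇒ {u1}
  P completes σ.
Trace ⟨c⟩ through Q, begin at {v0}:
  [1] c ⇒ ∅  — Q cannot continue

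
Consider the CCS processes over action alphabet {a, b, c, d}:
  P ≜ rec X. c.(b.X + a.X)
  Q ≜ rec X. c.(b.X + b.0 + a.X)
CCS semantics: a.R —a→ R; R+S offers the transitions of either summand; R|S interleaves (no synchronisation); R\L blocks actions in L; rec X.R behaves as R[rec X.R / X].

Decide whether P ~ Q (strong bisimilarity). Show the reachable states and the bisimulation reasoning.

not bisimilar

Reachable graph of P (2 states):
  s0 = rec X. c.(b.X + a.X) → —c→ s1
  s1 = b.(rec X. c.(b.X + a.X)) + a.(rec X. c.(b.X + a.X)) → —a→ s0, —b→ s0
Reachable graph of Q (3 states):
  t0 = rec X. c.(b.X + b.0 + a.X) → —c→ t1
  t1 = b.(rec X. c.(b.X + b.0 + a.X)) + b.0 + a.(rec X. c.(b.X + b.0 + a.X)) → —a→ t0, —b→ t0, —b→ t2
  t2 = 0 → deadlocked
Bisimilarity quotient blocks:
  B0 = {s0}
  B1 = {s1}
  B2 = {t0}
  B3 = {t1}
  B4 = {t2}
s0 ∈ B0, t0 ∈ B2 → different blocks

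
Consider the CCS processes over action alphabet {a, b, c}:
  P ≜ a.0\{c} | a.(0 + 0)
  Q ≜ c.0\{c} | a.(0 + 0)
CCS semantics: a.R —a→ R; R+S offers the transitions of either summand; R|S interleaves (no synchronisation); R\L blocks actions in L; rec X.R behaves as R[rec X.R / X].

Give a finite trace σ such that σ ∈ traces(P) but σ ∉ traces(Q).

LTS(P): 4 reachable states
  p0 = a.0\{c} | a.(0 + 0) | --a--▸ p1, --a--▸ p2
  p1 = 0\{c} | a.(0 + 0) | --a--▸ p3
  p2 = a.0\{c} | (0 + 0) | --a--▸ p3
  p3 = 0\{c} | (0 + 0) | (no moves)
LTS(Q): 4 reachable states
  q0 = c.0\{c} | a.(0 + 0) | --a--▸ q1, --c--▸ q2
  q1 = c.0\{c} | (0 + 0) | --c--▸ q3
  q2 = 0\{c} | a.(0 + 0) | --a--▸ q3
  q3 = 0\{c} | (0 + 0) | (no moves)
Executing aa from P (initial set {p0}):
  after a @ step 1: {p1, p2}
  after a @ step 2: {p3}
  — P admits the full trace.
Executing aa from Q (initial set {q0}):
  after a @ step 1: {q1}
  after a @ step 2: ∅ (Q stuck)

aa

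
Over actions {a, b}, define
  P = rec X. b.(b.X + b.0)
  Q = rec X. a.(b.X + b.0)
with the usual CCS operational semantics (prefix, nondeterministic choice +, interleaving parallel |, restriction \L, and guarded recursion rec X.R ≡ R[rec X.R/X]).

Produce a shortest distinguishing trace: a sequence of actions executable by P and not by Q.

b

Reachable graph of P (3 states):
  m0 = rec X. b.(b.X + b.0) has moves —b→ m1
  m1 = b.(rec X. b.(b.X + b.0)) + b.0 has moves —b→ m0, —b→ m2
  m2 = 0 has moves ·
Reachable graph of Q (3 states):
  n0 = rec X. a.(b.X + b.0) has moves —a→ n1
  n1 = b.(rec X. a.(b.X + b.0)) + b.0 has moves —b→ n0, —b→ n2
  n2 = 0 has moves ·
Run σ = ⟨b⟩ on P: start {m0}
  after b @ step 1: {m1}
  P completes σ.
Run σ = ⟨b⟩ on Q: start {n0}
  after b @ step 1: ∅ (Q stuck)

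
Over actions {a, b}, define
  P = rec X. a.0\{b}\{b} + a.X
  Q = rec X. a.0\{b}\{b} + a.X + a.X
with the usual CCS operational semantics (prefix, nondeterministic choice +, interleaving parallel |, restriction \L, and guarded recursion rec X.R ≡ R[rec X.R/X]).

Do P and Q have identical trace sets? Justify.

trace-equivalent

LTS(P): 2 reachable states
  u0 = rec X. a.0\{b}\{b} + a.X → -a-> u0, -a-> u1
  u1 = 0\{b}\{b} → ∅
LTS(Q): 2 reachable states
  v0 = rec X. a.0\{b}\{b} + a.X + a.X → -a-> v0, -a-> v1
  v1 = 0\{b}\{b} → ∅
Partition-refinement fixed point:
  B0 = {u0, v0}
  B1 = {u1, v1}
u0 ∈ B0, v0 ∈ B0 → same block
Bisimilar ⇒ trace-equivalent.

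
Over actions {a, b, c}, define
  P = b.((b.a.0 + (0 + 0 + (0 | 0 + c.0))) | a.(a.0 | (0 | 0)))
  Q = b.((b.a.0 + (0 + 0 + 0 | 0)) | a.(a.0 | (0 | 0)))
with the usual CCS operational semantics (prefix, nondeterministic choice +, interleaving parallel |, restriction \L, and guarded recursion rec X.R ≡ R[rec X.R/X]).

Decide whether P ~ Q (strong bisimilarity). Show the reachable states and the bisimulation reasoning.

LTS(P): 10 reachable states
  u0 = b.((b.a.0 + (0 + 0 + (0 | 0 + c.0))) | a.(a.0 | (0 | 0))) ⊢ =b=> u1
  u1 = (b.a.0 + (0 + 0 + (0 | 0 + c.0))) | a.(a.0 | (0 | 0)) ⊢ =a=> u2, =b=> u3, =c=> u4
  u2 = (b.a.0 + (0 + 0 + (0 | 0 + c.0))) | (a.0 | (0 | 0)) ⊢ =a=> u5, =b=> u6, =c=> u7
  u3 = a.0 | a.(a.0 | (0 | 0)) ⊢ =a=> u4, =a=> u6
  u4 = 0 | a.(a.0 | (0 | 0)) ⊢ =a=> u7
  u5 = (b.a.0 + (0 + 0 + (0 | 0 + c.0))) | (0 | (0 | 0)) ⊢ =b=> u8, =c=> u9
  u6 = a.0 | (a.0 | (0 | 0)) ⊢ =a=> u7, =a=> u8
  u7 = 0 | (a.0 | (0 | 0)) ⊢ =a=> u9
  u8 = a.0 | (0 | (0 | 0)) ⊢ =a=> u9
  u9 = 0 | (0 | (0 | 0)) ⊢ (no moves)
LTS(Q): 10 reachable states
  v0 = b.((b.a.0 + (0 + 0 + 0 | 0)) | a.(a.0 | (0 | 0))) ⊢ =b=> v1
  v1 = (b.a.0 + (0 + 0 + 0 | 0)) | a.(a.0 | (0 | 0)) ⊢ =a=> v2, =b=> v3
  v2 = (b.a.0 + (0 + 0 + 0 | 0)) | (a.0 | (0 | 0)) ⊢ =a=> v4, =b=> v5
  v3 = a.0 | a.(a.0 | (0 | 0)) ⊢ =a=> v5, =a=> v6
  v4 = (b.a.0 + (0 + 0 + 0 | 0)) | (0 | (0 | 0)) ⊢ =b=> v7
  v5 = a.0 | (a.0 | (0 | 0)) ⊢ =a=> v7, =a=> v8
  v6 = 0 | a.(a.0 | (0 | 0)) ⊢ =a=> v8
  v7 = a.0 | (0 | (0 | 0)) ⊢ =a=> v9
  v8 = 0 | (a.0 | (0 | 0)) ⊢ =a=> v9
  v9 = 0 | (0 | (0 | 0)) ⊢ (no moves)
Bisimilarity quotient blocks:
  B0 = {u0}
  B1 = {u1}
  B2 = {u4, u6, v5, v6}
  B3 = {u7, u8, v7, v8}
  B4 = {u9, v9}
  B5 = {u2}
  B6 = {u5}
  B7 = {u3, v3}
  B8 = {v0}
  B9 = {v1}
  B10 = {v2}
  B11 = {v4}
u0 ∈ B0, v0 ∈ B8 → different blocks

NO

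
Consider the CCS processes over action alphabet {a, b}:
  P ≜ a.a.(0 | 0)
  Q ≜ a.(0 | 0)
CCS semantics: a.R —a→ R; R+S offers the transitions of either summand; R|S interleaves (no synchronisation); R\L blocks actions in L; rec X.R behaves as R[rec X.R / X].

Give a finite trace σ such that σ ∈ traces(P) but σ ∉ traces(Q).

P's transition system — 3 states:
  s0 = a.a.(0 | 0) → -a-> s1
  s1 = a.(0 | 0) → -a-> s2
  s2 = 0 | 0 → ∅
Q's transition system — 2 states:
  t0 = a.(0 | 0) → -a-> t1
  t1 = 0 | 0 → ∅
Executing aa from P (initial set {s0}):
  [1] a ⇒ {s1}
  [2] a ⇒ {s2}
  ✓ P
Executing aa from Q (initial set {t0}):
  [1] a ⇒ {t1}
  [2] a ⇒ ∅  — Q cannot continue

aa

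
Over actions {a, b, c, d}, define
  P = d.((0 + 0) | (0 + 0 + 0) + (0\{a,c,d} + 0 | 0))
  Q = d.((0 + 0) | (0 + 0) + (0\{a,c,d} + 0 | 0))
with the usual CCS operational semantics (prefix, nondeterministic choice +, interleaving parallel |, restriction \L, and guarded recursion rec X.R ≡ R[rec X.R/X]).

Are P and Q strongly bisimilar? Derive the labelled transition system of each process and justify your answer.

YES

P's transition system — 2 states:
  u0 = d.((0 + 0) | (0 + 0 + 0) + (0\{a,c,d} + 0 | 0)) ⊢ --d--▸ u1
  u1 = (0 + 0) | (0 + 0 + 0) + (0\{a,c,d} + 0 | 0) ⊢ ·
Q's transition system — 2 states:
  v0 = d.((0 + 0) | (0 + 0) + (0\{a,c,d} + 0 | 0)) ⊢ --d--▸ v1
  v1 = (0 + 0) | (0 + 0) + (0\{a,c,d} + 0 | 0) ⊢ ·
Coarsest stable partition (strong bisimilarity classes):
  B0 = {u0, v0}
  B1 = {u1, v1}
u0 ∈ B0, v0 ∈ B0 → same block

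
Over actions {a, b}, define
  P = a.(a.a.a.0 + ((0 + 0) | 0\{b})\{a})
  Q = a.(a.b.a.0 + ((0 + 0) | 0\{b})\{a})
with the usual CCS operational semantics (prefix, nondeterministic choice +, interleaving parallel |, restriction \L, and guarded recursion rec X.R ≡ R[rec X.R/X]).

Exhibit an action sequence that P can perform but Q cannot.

Reachable graph of P (5 states):
  m0 = a.(a.a.a.0 + ((0 + 0) | 0\{b})\{a}) has moves ··a··> m1
  m1 = a.a.a.0 + ((0 + 0) | 0\{b})\{a} has moves ··a··> m2
  m2 = a.a.0 has moves ··a··> m3
  m3 = a.0 has moves ··a··> m4
  m4 = 0 has moves deadlocked
Reachable graph of Q (5 states):
  n0 = a.(a.b.a.0 + ((0 + 0) | 0\{b})\{a}) has moves ··a··> n1
  n1 = a.b.a.0 + ((0 + 0) | 0\{b})\{a} has moves ··a··> n2
  n2 = b.a.0 has moves ··b··> n3
  n3 = a.0 has moves ··a··> n4
  n4 = 0 has moves deadlocked
Trace ⟨aaa⟩ through P, begin at {m0}:
  [1] a ⇒ {m1}
  [2] a ⇒ {m2}
  [3] a ⇒ {m3}
  — P admits the full trace.
Trace ⟨aaa⟩ through Q, begin at {n0}:
  [1] a ⇒ {n1}
  [2] a ⇒ {n2}
  [3] a ⇒ ∅ (Q stuck)

aaa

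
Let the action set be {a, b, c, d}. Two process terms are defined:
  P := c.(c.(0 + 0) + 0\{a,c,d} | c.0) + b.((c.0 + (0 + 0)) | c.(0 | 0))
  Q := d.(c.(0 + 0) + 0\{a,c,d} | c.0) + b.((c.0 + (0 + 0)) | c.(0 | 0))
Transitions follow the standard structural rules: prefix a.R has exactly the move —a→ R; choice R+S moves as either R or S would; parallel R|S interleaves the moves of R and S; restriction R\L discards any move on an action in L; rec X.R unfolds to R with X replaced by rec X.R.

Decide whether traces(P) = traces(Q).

NO — witness ⟨c⟩

P's transition system — 8 states:
  u0 = c.(c.(0 + 0) + 0\{a,c,d} | c.0) + b.((c.0 + (0 + 0)) | c.(0 | 0)) :: ··b··> u1, ··c··> u2
  u1 = (c.0 + (0 + 0)) | c.(0 | 0) :: ··c··> u3, ··c··> u4
  u2 = c.(0 + 0) + 0\{a,c,d} | c.0 :: ··c··> u5, ··c··> u6
  u3 = (c.0 + (0 + 0)) | (0 | 0) :: ··c··> u7
  u4 = 0 | c.(0 | 0) :: ··c··> u7
  u5 = 0 + 0 :: (no moves)
  u6 = 0\{a,c,d} | 0 :: (no moves)
  u7 = 0 | (0 | 0) :: (no moves)
Q's transition system — 8 states:
  v0 = d.(c.(0 + 0) + 0\{a,c,d} | c.0) + b.((c.0 + (0 + 0)) | c.(0 | 0)) :: ··b··> v1, ··d··> v2
  v1 = (c.0 + (0 + 0)) | c.(0 | 0) :: ··c··> v3, ··c··> v4
  v2 = c.(0 + 0) + 0\{a,c,d} | c.0 :: ··c··> v5, ··c··> v6
  v3 = (c.0 + (0 + 0)) | (0 | 0) :: ··c··> v7
  v4 = 0 | c.(0 | 0) :: ··c··> v7
  v5 = 0 + 0 :: (no moves)
  v6 = 0\{a,c,d} | 0 :: (no moves)
  v7 = 0 | (0 | 0) :: (no moves)
Trace ⟨c⟩ through P, begin at {u0}:
  after c @ step 1: {u2}
  ✓ P
Trace ⟨c⟩ through Q, begin at {v0}:
  after c @ step 1: ∅ (Q stuck)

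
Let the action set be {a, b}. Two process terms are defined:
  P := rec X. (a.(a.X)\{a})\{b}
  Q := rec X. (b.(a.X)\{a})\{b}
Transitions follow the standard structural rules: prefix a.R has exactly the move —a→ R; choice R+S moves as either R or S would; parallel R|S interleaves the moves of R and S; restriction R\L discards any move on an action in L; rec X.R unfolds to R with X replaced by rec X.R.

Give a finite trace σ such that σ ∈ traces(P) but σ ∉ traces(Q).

P's transition system — 2 states:
  p0 = rec X. (a.(a.X)\{a})\{b} | --a--▸ p1
  p1 = (a.(rec X. (a.(a.X)\{a})\{b}))\{a}\{b} | stopped
Q's transition system — 1 states:
  q0 = rec X. (b.(a.X)\{a})\{b} | stopped
Run σ = ⟨a⟩ on P: start {p0}
  [1] a ⇒ {p1}
  — P admits the full trace.
Run σ = ⟨a⟩ on Q: start {q0}
  [1] a ⇒ ∅  — Q cannot continue

a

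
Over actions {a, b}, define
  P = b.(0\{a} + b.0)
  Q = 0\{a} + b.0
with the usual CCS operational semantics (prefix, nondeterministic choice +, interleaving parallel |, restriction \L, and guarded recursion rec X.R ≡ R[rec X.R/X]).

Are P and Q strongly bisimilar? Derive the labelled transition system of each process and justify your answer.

NO

LTS(P): 3 reachable states
  s0 = b.(0\{a} + b.0) has moves --b--▸ s1
  s1 = 0\{a} + b.0 has moves --b--▸ s2
  s2 = 0 has moves stopped
LTS(Q): 2 reachable states
  t0 = 0\{a} + b.0 has moves --b--▸ t1
  t1 = 0 has moves stopped
Bisimilarity quotient blocks:
  B0 = {s0}
  B1 = {s1, t0}
  B2 = {s2, t1}
s0 ∈ B0, t0 ∈ B1 → different blocks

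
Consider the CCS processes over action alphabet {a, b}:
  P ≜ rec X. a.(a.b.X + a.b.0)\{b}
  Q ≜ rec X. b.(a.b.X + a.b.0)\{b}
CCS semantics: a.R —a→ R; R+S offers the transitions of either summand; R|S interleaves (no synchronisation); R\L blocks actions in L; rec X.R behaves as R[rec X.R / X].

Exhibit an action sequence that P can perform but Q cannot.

LTS(P): 4 reachable states
  u0 = rec X. a.(a.b.X + a.b.0)\{b} :: -a-> u1
  u1 = (a.b.(rec X. a.(a.b.X + a.b.0)\{b}) + a.b.0)\{b} :: -a-> u2, -a-> u3
  u2 = (b.(rec X. a.(a.b.X + a.b.0)\{b}))\{b} :: (no moves)
  u3 = (b.0)\{b} :: (no moves)
LTS(Q): 4 reachable states
  v0 = rec X. b.(a.b.X + a.b.0)\{b} :: -b-> v1
  v1 = (a.b.(rec X. b.(a.b.X + a.b.0)\{b}) + a.b.0)\{b} :: -a-> v2, -a-> v3
  v2 = (b.(rec X. b.(a.b.X + a.b.0)\{b}))\{b} :: (no moves)
  v3 = (b.0)\{b} :: (no moves)
Run σ = ⟨a⟩ on P: start {u0}
  after a @ step 1: {u1}
  — P admits the full trace.
Run σ = ⟨a⟩ on Q: start {v0}
  after a @ step 1: ∅  — Q cannot continue

a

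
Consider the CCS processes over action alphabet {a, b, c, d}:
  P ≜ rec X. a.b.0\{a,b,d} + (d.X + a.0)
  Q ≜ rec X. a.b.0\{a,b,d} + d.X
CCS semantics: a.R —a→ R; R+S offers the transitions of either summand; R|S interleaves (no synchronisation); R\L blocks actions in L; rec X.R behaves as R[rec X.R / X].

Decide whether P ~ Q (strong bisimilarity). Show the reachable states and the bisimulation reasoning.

not bisimilar

LTS(P): 4 reachable states
  p0 = rec X. a.b.0\{a,b,d} + (d.X + a.0) → --a--▸ p1, --a--▸ p2, --d--▸ p0
  p1 = 0 → deadlocked
  p2 = b.0\{a,b,d} → --b--▸ p3
  p3 = 0\{a,b,d} → deadlocked
LTS(Q): 3 reachable states
  q0 = rec X. a.b.0\{a,b,d} + d.X → --a--▸ q1, --d--▸ q0
  q1 = b.0\{a,b,d} → --b--▸ q2
  q2 = 0\{a,b,d} → deadlocked
Bisimilarity quotient blocks:
  B0 = {p0}
  B1 = {p1, p3, q2}
  B2 = {p2, q1}
  B3 = {q0}
p0 ∈ B0, q0 ∈ B3 → different blocks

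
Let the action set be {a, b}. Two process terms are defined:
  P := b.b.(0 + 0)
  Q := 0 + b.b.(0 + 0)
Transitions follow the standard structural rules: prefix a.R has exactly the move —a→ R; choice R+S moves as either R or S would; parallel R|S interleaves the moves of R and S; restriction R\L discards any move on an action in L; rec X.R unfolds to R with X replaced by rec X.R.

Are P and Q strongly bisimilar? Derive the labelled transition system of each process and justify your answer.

Reachable graph of P (3 states):
  m0 = b.b.(0 + 0) has moves ··b··> m1
  m1 = b.(0 + 0) has moves ··b··> m2
  m2 = 0 + 0 has moves ∅
Reachable graph of Q (3 states):
  n0 = 0 + b.b.(0 + 0) has moves ··b··> n1
  n1 = b.(0 + 0) has moves ··b··> n2
  n2 = 0 + 0 has moves ∅
Bisimilarity quotient blocks:
  B0 = {m0, n0}
  B1 = {m1, n1}
  B2 = {m2, n2}
m0 ∈ B0, n0 ∈ B0 → same block

YES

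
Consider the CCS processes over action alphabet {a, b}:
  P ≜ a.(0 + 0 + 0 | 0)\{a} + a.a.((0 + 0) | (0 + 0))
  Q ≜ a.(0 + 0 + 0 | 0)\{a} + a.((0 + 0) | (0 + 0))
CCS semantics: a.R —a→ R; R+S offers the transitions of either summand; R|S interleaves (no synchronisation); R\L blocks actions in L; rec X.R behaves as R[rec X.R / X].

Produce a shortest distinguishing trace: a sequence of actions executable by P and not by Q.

aa

Reachable graph of P (4 states):
  u0 = a.(0 + 0 + 0 | 0)\{a} + a.a.((0 + 0) | (0 + 0)) | -a-> u1, -a-> u2
  u1 = (0 + 0 + 0 | 0)\{a} | (no moves)
  u2 = a.((0 + 0) | (0 + 0)) | -a-> u3
  u3 = (0 + 0) | (0 + 0) | (no moves)
Reachable graph of Q (3 states):
  v0 = a.(0 + 0 + 0 | 0)\{a} + a.((0 + 0) | (0 + 0)) | -a-> v1, -a-> v2
  v1 = (0 + 0 + 0 | 0)\{a} | (no moves)
  v2 = (0 + 0) | (0 + 0) | (no moves)
Run σ = ⟨aa⟩ on P: start {u0}
  [1] a ⇒ {u1, u2}
  [2] a ⇒ {u3}
  — P admits the full trace.
Run σ = ⟨aa⟩ on Q: start {v0}
  [1] a ⇒ {v1, v2}
  [2] a ⇒ ∅ (Q stuck)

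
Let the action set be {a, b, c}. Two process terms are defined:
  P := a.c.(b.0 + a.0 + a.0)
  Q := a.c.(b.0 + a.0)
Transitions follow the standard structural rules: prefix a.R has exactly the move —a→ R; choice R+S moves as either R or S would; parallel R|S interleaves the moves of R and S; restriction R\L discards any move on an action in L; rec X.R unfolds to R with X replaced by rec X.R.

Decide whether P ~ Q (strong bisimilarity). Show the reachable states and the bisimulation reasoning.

P ~ Q

Reachable graph of P (4 states):
  m0 = a.c.(b.0 + a.0 + a.0) | =a=> m1
  m1 = c.(b.0 + a.0 + a.0) | =c=> m2
  m2 = b.0 + a.0 + a.0 | =a=> m3, =b=> m3
  m3 = 0 | deadlocked
Reachable graph of Q (4 states):
  n0 = a.c.(b.0 + a.0) | =a=> n1
  n1 = c.(b.0 + a.0) | =c=> n2
  n2 = b.0 + a.0 | =a=> n3, =b=> n3
  n3 = 0 | deadlocked
Coarsest stable partition (strong bisimilarity classes):
  B0 = {m0, n0}
  B1 = {m1, n1}
  B2 = {m2, n2}
  B3 = {m3, n3}
m0 ∈ B0, n0 ∈ B0 → same block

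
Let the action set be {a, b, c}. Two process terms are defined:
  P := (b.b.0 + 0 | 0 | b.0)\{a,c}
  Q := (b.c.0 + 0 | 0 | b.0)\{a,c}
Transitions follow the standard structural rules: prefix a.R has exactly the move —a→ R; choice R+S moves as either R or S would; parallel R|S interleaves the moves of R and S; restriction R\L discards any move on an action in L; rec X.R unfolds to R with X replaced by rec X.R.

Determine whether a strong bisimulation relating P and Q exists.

LTS(P): 4 reachable states
  m0 = (b.b.0 + 0 | 0 | b.0)\{a,c} has moves ··b··> m1, ··b··> m2
  m1 = (0 | 0 | 0)\{a,c} has moves ·
  m2 = (b.0)\{a,c} has moves ··b··> m3
  m3 = 0\{a,c} has moves ·
LTS(Q): 3 reachable states
  n0 = (b.c.0 + 0 | 0 | b.0)\{a,c} has moves ··b··> n1, ··b··> n2
  n1 = (0 | 0 | 0)\{a,c} has moves ·
  n2 = (c.0)\{a,c} has moves ·
Coarsest stable partition (strong bisimilarity classes):
  B0 = {m0}
  B1 = {m2, n0}
  B2 = {m1, m3, n1, n2}
m0 ∈ B0, n0 ∈ B1 → different blocks

NO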